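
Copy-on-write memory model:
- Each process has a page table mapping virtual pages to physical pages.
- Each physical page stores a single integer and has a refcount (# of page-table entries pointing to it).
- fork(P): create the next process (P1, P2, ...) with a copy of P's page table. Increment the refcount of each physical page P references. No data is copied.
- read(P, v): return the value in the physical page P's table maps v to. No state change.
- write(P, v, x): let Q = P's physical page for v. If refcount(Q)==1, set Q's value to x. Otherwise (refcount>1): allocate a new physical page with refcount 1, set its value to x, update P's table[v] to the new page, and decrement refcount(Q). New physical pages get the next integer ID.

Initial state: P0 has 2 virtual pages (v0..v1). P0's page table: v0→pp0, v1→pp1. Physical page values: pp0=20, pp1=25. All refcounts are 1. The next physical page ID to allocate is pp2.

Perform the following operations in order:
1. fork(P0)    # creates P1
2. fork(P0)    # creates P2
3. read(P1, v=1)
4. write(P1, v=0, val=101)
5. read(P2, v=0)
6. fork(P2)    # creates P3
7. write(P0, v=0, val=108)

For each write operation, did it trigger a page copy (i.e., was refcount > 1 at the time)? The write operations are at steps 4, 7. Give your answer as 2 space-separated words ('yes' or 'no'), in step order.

Op 1: fork(P0) -> P1. 2 ppages; refcounts: pp0:2 pp1:2
Op 2: fork(P0) -> P2. 2 ppages; refcounts: pp0:3 pp1:3
Op 3: read(P1, v1) -> 25. No state change.
Op 4: write(P1, v0, 101). refcount(pp0)=3>1 -> COPY to pp2. 3 ppages; refcounts: pp0:2 pp1:3 pp2:1
Op 5: read(P2, v0) -> 20. No state change.
Op 6: fork(P2) -> P3. 3 ppages; refcounts: pp0:3 pp1:4 pp2:1
Op 7: write(P0, v0, 108). refcount(pp0)=3>1 -> COPY to pp3. 4 ppages; refcounts: pp0:2 pp1:4 pp2:1 pp3:1

yes yes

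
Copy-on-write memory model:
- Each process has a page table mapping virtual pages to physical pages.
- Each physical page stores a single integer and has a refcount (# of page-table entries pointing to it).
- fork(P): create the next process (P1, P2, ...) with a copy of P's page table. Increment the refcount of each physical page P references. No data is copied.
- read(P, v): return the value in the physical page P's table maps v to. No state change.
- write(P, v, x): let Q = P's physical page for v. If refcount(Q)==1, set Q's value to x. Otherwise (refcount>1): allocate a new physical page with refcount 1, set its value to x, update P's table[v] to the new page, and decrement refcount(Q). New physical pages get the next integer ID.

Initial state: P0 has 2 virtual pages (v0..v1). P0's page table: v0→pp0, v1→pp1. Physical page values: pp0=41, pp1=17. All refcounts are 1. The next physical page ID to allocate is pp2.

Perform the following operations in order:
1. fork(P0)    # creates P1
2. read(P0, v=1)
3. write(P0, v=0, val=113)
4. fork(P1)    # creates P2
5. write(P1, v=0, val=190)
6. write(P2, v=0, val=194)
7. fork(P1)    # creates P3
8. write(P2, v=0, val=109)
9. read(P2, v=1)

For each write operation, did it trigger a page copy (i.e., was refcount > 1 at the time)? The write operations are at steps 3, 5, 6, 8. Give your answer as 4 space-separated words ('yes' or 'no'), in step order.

Op 1: fork(P0) -> P1. 2 ppages; refcounts: pp0:2 pp1:2
Op 2: read(P0, v1) -> 17. No state change.
Op 3: write(P0, v0, 113). refcount(pp0)=2>1 -> COPY to pp2. 3 ppages; refcounts: pp0:1 pp1:2 pp2:1
Op 4: fork(P1) -> P2. 3 ppages; refcounts: pp0:2 pp1:3 pp2:1
Op 5: write(P1, v0, 190). refcount(pp0)=2>1 -> COPY to pp3. 4 ppages; refcounts: pp0:1 pp1:3 pp2:1 pp3:1
Op 6: write(P2, v0, 194). refcount(pp0)=1 -> write in place. 4 ppages; refcounts: pp0:1 pp1:3 pp2:1 pp3:1
Op 7: fork(P1) -> P3. 4 ppages; refcounts: pp0:1 pp1:4 pp2:1 pp3:2
Op 8: write(P2, v0, 109). refcount(pp0)=1 -> write in place. 4 ppages; refcounts: pp0:1 pp1:4 pp2:1 pp3:2
Op 9: read(P2, v1) -> 17. No state change.

yes yes no no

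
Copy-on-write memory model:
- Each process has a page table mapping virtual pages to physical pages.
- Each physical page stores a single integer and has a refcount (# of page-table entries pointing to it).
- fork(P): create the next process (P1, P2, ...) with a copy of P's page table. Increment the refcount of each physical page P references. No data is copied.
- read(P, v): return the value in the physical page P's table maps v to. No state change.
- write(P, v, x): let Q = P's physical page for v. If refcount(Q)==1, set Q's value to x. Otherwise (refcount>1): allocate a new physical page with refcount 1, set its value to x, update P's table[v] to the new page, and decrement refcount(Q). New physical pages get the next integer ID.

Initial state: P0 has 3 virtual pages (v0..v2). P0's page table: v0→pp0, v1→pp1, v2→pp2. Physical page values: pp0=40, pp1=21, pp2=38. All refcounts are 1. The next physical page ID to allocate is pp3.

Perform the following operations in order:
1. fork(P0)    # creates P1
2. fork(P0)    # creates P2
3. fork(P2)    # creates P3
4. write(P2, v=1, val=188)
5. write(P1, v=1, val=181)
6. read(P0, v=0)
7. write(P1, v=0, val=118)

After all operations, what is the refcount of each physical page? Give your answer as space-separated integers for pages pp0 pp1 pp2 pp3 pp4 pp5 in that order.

Op 1: fork(P0) -> P1. 3 ppages; refcounts: pp0:2 pp1:2 pp2:2
Op 2: fork(P0) -> P2. 3 ppages; refcounts: pp0:3 pp1:3 pp2:3
Op 3: fork(P2) -> P3. 3 ppages; refcounts: pp0:4 pp1:4 pp2:4
Op 4: write(P2, v1, 188). refcount(pp1)=4>1 -> COPY to pp3. 4 ppages; refcounts: pp0:4 pp1:3 pp2:4 pp3:1
Op 5: write(P1, v1, 181). refcount(pp1)=3>1 -> COPY to pp4. 5 ppages; refcounts: pp0:4 pp1:2 pp2:4 pp3:1 pp4:1
Op 6: read(P0, v0) -> 40. No state change.
Op 7: write(P1, v0, 118). refcount(pp0)=4>1 -> COPY to pp5. 6 ppages; refcounts: pp0:3 pp1:2 pp2:4 pp3:1 pp4:1 pp5:1

Answer: 3 2 4 1 1 1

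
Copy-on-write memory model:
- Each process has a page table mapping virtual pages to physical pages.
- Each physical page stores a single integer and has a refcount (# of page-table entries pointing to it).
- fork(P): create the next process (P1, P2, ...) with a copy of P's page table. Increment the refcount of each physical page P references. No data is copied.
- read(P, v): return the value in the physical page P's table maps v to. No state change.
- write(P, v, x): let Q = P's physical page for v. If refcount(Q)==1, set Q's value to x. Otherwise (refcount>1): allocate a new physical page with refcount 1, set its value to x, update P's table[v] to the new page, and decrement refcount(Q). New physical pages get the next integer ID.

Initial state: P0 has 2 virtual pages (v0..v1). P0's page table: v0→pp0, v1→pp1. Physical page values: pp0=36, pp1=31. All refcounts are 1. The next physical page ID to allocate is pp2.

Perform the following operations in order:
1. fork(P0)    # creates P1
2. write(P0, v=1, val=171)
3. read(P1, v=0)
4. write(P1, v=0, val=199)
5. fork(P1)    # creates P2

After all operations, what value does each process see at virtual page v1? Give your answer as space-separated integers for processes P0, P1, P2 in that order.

Op 1: fork(P0) -> P1. 2 ppages; refcounts: pp0:2 pp1:2
Op 2: write(P0, v1, 171). refcount(pp1)=2>1 -> COPY to pp2. 3 ppages; refcounts: pp0:2 pp1:1 pp2:1
Op 3: read(P1, v0) -> 36. No state change.
Op 4: write(P1, v0, 199). refcount(pp0)=2>1 -> COPY to pp3. 4 ppages; refcounts: pp0:1 pp1:1 pp2:1 pp3:1
Op 5: fork(P1) -> P2. 4 ppages; refcounts: pp0:1 pp1:2 pp2:1 pp3:2
P0: v1 -> pp2 = 171
P1: v1 -> pp1 = 31
P2: v1 -> pp1 = 31

Answer: 171 31 31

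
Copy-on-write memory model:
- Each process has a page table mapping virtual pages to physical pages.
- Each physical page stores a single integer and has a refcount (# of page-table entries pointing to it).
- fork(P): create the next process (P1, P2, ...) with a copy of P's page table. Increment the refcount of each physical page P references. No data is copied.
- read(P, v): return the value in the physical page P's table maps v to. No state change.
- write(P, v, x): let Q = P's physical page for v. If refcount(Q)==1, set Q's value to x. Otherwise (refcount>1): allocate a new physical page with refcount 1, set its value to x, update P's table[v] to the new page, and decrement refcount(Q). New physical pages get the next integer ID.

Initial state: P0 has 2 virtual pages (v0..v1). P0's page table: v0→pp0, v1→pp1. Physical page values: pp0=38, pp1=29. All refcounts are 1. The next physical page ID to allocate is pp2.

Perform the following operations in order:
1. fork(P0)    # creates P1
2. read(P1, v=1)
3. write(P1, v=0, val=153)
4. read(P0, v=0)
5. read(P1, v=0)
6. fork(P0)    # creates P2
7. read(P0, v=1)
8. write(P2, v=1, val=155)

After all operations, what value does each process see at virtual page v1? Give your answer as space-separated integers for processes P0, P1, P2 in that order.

Op 1: fork(P0) -> P1. 2 ppages; refcounts: pp0:2 pp1:2
Op 2: read(P1, v1) -> 29. No state change.
Op 3: write(P1, v0, 153). refcount(pp0)=2>1 -> COPY to pp2. 3 ppages; refcounts: pp0:1 pp1:2 pp2:1
Op 4: read(P0, v0) -> 38. No state change.
Op 5: read(P1, v0) -> 153. No state change.
Op 6: fork(P0) -> P2. 3 ppages; refcounts: pp0:2 pp1:3 pp2:1
Op 7: read(P0, v1) -> 29. No state change.
Op 8: write(P2, v1, 155). refcount(pp1)=3>1 -> COPY to pp3. 4 ppages; refcounts: pp0:2 pp1:2 pp2:1 pp3:1
P0: v1 -> pp1 = 29
P1: v1 -> pp1 = 29
P2: v1 -> pp3 = 155

Answer: 29 29 155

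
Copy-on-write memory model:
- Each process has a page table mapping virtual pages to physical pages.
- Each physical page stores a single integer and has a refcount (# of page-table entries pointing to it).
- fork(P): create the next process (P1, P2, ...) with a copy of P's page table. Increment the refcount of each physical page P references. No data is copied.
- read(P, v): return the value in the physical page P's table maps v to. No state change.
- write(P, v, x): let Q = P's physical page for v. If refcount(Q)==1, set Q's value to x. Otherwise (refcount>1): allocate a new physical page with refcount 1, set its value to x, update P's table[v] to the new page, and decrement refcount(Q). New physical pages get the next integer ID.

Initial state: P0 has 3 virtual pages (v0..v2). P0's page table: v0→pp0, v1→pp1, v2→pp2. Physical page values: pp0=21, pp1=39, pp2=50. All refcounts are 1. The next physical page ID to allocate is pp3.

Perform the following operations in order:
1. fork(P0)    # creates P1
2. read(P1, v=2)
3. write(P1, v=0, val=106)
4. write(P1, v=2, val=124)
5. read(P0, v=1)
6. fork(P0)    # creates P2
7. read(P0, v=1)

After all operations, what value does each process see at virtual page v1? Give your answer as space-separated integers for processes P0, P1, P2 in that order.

Op 1: fork(P0) -> P1. 3 ppages; refcounts: pp0:2 pp1:2 pp2:2
Op 2: read(P1, v2) -> 50. No state change.
Op 3: write(P1, v0, 106). refcount(pp0)=2>1 -> COPY to pp3. 4 ppages; refcounts: pp0:1 pp1:2 pp2:2 pp3:1
Op 4: write(P1, v2, 124). refcount(pp2)=2>1 -> COPY to pp4. 5 ppages; refcounts: pp0:1 pp1:2 pp2:1 pp3:1 pp4:1
Op 5: read(P0, v1) -> 39. No state change.
Op 6: fork(P0) -> P2. 5 ppages; refcounts: pp0:2 pp1:3 pp2:2 pp3:1 pp4:1
Op 7: read(P0, v1) -> 39. No state change.
P0: v1 -> pp1 = 39
P1: v1 -> pp1 = 39
P2: v1 -> pp1 = 39

Answer: 39 39 39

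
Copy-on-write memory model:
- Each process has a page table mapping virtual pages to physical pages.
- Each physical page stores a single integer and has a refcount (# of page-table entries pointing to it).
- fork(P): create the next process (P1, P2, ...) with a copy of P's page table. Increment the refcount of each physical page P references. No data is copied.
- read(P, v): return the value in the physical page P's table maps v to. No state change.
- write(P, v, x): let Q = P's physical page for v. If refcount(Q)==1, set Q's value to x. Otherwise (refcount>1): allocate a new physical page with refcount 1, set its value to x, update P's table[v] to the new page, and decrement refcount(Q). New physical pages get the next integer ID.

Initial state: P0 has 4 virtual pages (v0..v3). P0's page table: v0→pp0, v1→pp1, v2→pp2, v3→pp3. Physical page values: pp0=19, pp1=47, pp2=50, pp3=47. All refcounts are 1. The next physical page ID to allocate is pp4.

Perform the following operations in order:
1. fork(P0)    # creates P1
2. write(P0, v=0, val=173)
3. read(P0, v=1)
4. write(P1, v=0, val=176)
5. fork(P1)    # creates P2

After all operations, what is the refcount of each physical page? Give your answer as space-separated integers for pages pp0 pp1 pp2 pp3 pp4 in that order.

Op 1: fork(P0) -> P1. 4 ppages; refcounts: pp0:2 pp1:2 pp2:2 pp3:2
Op 2: write(P0, v0, 173). refcount(pp0)=2>1 -> COPY to pp4. 5 ppages; refcounts: pp0:1 pp1:2 pp2:2 pp3:2 pp4:1
Op 3: read(P0, v1) -> 47. No state change.
Op 4: write(P1, v0, 176). refcount(pp0)=1 -> write in place. 5 ppages; refcounts: pp0:1 pp1:2 pp2:2 pp3:2 pp4:1
Op 5: fork(P1) -> P2. 5 ppages; refcounts: pp0:2 pp1:3 pp2:3 pp3:3 pp4:1

Answer: 2 3 3 3 1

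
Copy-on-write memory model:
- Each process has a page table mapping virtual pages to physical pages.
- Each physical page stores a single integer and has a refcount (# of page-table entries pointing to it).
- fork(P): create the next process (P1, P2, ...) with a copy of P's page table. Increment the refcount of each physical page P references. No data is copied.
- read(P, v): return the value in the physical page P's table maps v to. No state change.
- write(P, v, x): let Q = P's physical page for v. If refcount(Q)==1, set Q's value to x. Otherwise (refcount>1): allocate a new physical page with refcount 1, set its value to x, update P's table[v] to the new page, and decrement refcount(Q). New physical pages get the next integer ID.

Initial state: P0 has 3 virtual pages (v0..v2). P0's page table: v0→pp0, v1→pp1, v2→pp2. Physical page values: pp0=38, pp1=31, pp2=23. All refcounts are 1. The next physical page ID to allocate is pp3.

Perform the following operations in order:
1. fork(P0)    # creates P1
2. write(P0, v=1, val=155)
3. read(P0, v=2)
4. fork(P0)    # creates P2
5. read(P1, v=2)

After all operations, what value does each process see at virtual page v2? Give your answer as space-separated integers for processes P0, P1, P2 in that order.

Op 1: fork(P0) -> P1. 3 ppages; refcounts: pp0:2 pp1:2 pp2:2
Op 2: write(P0, v1, 155). refcount(pp1)=2>1 -> COPY to pp3. 4 ppages; refcounts: pp0:2 pp1:1 pp2:2 pp3:1
Op 3: read(P0, v2) -> 23. No state change.
Op 4: fork(P0) -> P2. 4 ppages; refcounts: pp0:3 pp1:1 pp2:3 pp3:2
Op 5: read(P1, v2) -> 23. No state change.
P0: v2 -> pp2 = 23
P1: v2 -> pp2 = 23
P2: v2 -> pp2 = 23

Answer: 23 23 23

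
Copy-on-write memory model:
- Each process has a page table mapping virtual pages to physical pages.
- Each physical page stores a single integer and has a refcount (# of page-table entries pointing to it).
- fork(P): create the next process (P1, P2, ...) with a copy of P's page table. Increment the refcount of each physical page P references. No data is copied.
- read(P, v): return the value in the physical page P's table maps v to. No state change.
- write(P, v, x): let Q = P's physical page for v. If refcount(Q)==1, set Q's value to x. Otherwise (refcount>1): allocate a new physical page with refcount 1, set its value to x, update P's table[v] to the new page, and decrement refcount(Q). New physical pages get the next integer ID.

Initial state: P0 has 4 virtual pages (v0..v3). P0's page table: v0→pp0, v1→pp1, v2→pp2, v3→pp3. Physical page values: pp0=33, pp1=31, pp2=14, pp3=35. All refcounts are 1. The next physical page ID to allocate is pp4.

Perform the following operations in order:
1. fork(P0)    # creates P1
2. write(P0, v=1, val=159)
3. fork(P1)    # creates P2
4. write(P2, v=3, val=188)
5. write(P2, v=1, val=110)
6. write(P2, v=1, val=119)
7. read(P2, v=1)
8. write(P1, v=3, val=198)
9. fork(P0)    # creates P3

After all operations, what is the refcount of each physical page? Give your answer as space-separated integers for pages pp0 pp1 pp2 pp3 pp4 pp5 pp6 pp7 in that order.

Answer: 4 1 4 2 2 1 1 1

Derivation:
Op 1: fork(P0) -> P1. 4 ppages; refcounts: pp0:2 pp1:2 pp2:2 pp3:2
Op 2: write(P0, v1, 159). refcount(pp1)=2>1 -> COPY to pp4. 5 ppages; refcounts: pp0:2 pp1:1 pp2:2 pp3:2 pp4:1
Op 3: fork(P1) -> P2. 5 ppages; refcounts: pp0:3 pp1:2 pp2:3 pp3:3 pp4:1
Op 4: write(P2, v3, 188). refcount(pp3)=3>1 -> COPY to pp5. 6 ppages; refcounts: pp0:3 pp1:2 pp2:3 pp3:2 pp4:1 pp5:1
Op 5: write(P2, v1, 110). refcount(pp1)=2>1 -> COPY to pp6. 7 ppages; refcounts: pp0:3 pp1:1 pp2:3 pp3:2 pp4:1 pp5:1 pp6:1
Op 6: write(P2, v1, 119). refcount(pp6)=1 -> write in place. 7 ppages; refcounts: pp0:3 pp1:1 pp2:3 pp3:2 pp4:1 pp5:1 pp6:1
Op 7: read(P2, v1) -> 119. No state change.
Op 8: write(P1, v3, 198). refcount(pp3)=2>1 -> COPY to pp7. 8 ppages; refcounts: pp0:3 pp1:1 pp2:3 pp3:1 pp4:1 pp5:1 pp6:1 pp7:1
Op 9: fork(P0) -> P3. 8 ppages; refcounts: pp0:4 pp1:1 pp2:4 pp3:2 pp4:2 pp5:1 pp6:1 pp7:1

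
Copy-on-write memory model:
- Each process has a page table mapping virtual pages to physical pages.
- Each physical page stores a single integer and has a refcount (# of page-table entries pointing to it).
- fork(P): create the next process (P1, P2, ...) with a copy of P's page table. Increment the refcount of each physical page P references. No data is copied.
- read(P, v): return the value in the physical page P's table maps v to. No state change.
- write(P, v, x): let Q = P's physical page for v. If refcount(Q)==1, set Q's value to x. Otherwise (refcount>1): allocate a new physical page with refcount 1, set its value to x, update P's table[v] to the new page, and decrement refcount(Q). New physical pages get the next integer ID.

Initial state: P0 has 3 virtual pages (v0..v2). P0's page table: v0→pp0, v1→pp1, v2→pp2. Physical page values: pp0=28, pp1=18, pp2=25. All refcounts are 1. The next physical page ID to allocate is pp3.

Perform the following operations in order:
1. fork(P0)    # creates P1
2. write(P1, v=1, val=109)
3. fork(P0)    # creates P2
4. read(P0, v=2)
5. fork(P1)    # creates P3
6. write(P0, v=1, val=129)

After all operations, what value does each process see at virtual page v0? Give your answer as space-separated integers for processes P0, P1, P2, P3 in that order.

Op 1: fork(P0) -> P1. 3 ppages; refcounts: pp0:2 pp1:2 pp2:2
Op 2: write(P1, v1, 109). refcount(pp1)=2>1 -> COPY to pp3. 4 ppages; refcounts: pp0:2 pp1:1 pp2:2 pp3:1
Op 3: fork(P0) -> P2. 4 ppages; refcounts: pp0:3 pp1:2 pp2:3 pp3:1
Op 4: read(P0, v2) -> 25. No state change.
Op 5: fork(P1) -> P3. 4 ppages; refcounts: pp0:4 pp1:2 pp2:4 pp3:2
Op 6: write(P0, v1, 129). refcount(pp1)=2>1 -> COPY to pp4. 5 ppages; refcounts: pp0:4 pp1:1 pp2:4 pp3:2 pp4:1
P0: v0 -> pp0 = 28
P1: v0 -> pp0 = 28
P2: v0 -> pp0 = 28
P3: v0 -> pp0 = 28

Answer: 28 28 28 28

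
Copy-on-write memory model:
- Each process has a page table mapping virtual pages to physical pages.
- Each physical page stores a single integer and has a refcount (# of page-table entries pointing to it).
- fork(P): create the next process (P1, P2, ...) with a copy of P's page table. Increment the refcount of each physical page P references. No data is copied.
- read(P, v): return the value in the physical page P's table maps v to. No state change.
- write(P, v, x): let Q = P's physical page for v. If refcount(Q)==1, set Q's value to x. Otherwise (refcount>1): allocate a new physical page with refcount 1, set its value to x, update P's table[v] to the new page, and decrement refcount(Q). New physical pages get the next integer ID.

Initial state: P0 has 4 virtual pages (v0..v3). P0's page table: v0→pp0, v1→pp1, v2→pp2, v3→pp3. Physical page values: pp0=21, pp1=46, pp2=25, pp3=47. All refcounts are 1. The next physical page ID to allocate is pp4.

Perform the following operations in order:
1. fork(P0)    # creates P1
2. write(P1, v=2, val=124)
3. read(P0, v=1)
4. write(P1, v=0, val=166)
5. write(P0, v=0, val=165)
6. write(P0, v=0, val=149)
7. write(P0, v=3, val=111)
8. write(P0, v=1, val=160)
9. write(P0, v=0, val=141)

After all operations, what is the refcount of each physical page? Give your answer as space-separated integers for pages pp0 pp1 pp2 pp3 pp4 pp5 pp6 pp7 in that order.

Answer: 1 1 1 1 1 1 1 1

Derivation:
Op 1: fork(P0) -> P1. 4 ppages; refcounts: pp0:2 pp1:2 pp2:2 pp3:2
Op 2: write(P1, v2, 124). refcount(pp2)=2>1 -> COPY to pp4. 5 ppages; refcounts: pp0:2 pp1:2 pp2:1 pp3:2 pp4:1
Op 3: read(P0, v1) -> 46. No state change.
Op 4: write(P1, v0, 166). refcount(pp0)=2>1 -> COPY to pp5. 6 ppages; refcounts: pp0:1 pp1:2 pp2:1 pp3:2 pp4:1 pp5:1
Op 5: write(P0, v0, 165). refcount(pp0)=1 -> write in place. 6 ppages; refcounts: pp0:1 pp1:2 pp2:1 pp3:2 pp4:1 pp5:1
Op 6: write(P0, v0, 149). refcount(pp0)=1 -> write in place. 6 ppages; refcounts: pp0:1 pp1:2 pp2:1 pp3:2 pp4:1 pp5:1
Op 7: write(P0, v3, 111). refcount(pp3)=2>1 -> COPY to pp6. 7 ppages; refcounts: pp0:1 pp1:2 pp2:1 pp3:1 pp4:1 pp5:1 pp6:1
Op 8: write(P0, v1, 160). refcount(pp1)=2>1 -> COPY to pp7. 8 ppages; refcounts: pp0:1 pp1:1 pp2:1 pp3:1 pp4:1 pp5:1 pp6:1 pp7:1
Op 9: write(P0, v0, 141). refcount(pp0)=1 -> write in place. 8 ppages; refcounts: pp0:1 pp1:1 pp2:1 pp3:1 pp4:1 pp5:1 pp6:1 pp7:1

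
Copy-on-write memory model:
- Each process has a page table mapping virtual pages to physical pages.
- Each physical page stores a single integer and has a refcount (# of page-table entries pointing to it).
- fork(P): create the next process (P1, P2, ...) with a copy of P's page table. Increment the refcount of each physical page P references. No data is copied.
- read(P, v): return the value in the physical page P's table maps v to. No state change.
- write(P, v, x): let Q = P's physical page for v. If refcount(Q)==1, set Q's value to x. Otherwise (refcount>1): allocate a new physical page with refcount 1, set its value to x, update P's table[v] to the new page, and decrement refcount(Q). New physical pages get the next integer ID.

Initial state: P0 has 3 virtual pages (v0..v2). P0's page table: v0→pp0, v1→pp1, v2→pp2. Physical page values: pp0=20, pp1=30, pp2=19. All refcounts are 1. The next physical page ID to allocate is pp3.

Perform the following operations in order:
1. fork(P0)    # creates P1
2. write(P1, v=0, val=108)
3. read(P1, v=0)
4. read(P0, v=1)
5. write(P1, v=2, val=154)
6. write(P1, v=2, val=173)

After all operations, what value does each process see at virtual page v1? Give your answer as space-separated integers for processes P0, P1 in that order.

Answer: 30 30

Derivation:
Op 1: fork(P0) -> P1. 3 ppages; refcounts: pp0:2 pp1:2 pp2:2
Op 2: write(P1, v0, 108). refcount(pp0)=2>1 -> COPY to pp3. 4 ppages; refcounts: pp0:1 pp1:2 pp2:2 pp3:1
Op 3: read(P1, v0) -> 108. No state change.
Op 4: read(P0, v1) -> 30. No state change.
Op 5: write(P1, v2, 154). refcount(pp2)=2>1 -> COPY to pp4. 5 ppages; refcounts: pp0:1 pp1:2 pp2:1 pp3:1 pp4:1
Op 6: write(P1, v2, 173). refcount(pp4)=1 -> write in place. 5 ppages; refcounts: pp0:1 pp1:2 pp2:1 pp3:1 pp4:1
P0: v1 -> pp1 = 30
P1: v1 -> pp1 = 30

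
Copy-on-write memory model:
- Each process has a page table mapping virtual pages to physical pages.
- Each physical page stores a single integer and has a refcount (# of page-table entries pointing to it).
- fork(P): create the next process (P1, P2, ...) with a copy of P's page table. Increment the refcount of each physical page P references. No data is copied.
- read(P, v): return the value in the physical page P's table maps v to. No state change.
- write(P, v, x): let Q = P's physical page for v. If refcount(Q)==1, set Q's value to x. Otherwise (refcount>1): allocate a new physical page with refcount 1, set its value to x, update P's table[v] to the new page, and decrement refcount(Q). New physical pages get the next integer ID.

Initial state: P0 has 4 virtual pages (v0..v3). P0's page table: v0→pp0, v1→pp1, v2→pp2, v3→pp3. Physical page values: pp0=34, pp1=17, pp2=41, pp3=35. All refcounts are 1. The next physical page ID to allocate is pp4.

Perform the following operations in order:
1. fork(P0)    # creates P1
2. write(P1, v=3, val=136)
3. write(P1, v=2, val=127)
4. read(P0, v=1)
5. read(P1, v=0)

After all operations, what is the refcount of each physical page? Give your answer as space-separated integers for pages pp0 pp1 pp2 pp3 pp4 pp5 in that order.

Op 1: fork(P0) -> P1. 4 ppages; refcounts: pp0:2 pp1:2 pp2:2 pp3:2
Op 2: write(P1, v3, 136). refcount(pp3)=2>1 -> COPY to pp4. 5 ppages; refcounts: pp0:2 pp1:2 pp2:2 pp3:1 pp4:1
Op 3: write(P1, v2, 127). refcount(pp2)=2>1 -> COPY to pp5. 6 ppages; refcounts: pp0:2 pp1:2 pp2:1 pp3:1 pp4:1 pp5:1
Op 4: read(P0, v1) -> 17. No state change.
Op 5: read(P1, v0) -> 34. No state change.

Answer: 2 2 1 1 1 1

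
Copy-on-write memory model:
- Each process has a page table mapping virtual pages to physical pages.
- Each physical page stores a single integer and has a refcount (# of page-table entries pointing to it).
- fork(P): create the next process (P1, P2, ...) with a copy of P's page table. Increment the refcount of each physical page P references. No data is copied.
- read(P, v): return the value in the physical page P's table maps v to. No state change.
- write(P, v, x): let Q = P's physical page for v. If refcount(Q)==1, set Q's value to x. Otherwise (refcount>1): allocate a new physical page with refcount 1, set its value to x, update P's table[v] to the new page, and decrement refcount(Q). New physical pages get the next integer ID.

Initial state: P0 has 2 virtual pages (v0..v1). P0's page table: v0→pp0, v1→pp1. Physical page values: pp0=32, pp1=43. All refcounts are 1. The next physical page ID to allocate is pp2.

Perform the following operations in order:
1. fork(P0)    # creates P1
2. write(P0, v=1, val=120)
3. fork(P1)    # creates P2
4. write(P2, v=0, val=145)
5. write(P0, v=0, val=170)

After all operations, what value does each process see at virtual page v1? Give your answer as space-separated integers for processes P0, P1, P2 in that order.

Op 1: fork(P0) -> P1. 2 ppages; refcounts: pp0:2 pp1:2
Op 2: write(P0, v1, 120). refcount(pp1)=2>1 -> COPY to pp2. 3 ppages; refcounts: pp0:2 pp1:1 pp2:1
Op 3: fork(P1) -> P2. 3 ppages; refcounts: pp0:3 pp1:2 pp2:1
Op 4: write(P2, v0, 145). refcount(pp0)=3>1 -> COPY to pp3. 4 ppages; refcounts: pp0:2 pp1:2 pp2:1 pp3:1
Op 5: write(P0, v0, 170). refcount(pp0)=2>1 -> COPY to pp4. 5 ppages; refcounts: pp0:1 pp1:2 pp2:1 pp3:1 pp4:1
P0: v1 -> pp2 = 120
P1: v1 -> pp1 = 43
P2: v1 -> pp1 = 43

Answer: 120 43 43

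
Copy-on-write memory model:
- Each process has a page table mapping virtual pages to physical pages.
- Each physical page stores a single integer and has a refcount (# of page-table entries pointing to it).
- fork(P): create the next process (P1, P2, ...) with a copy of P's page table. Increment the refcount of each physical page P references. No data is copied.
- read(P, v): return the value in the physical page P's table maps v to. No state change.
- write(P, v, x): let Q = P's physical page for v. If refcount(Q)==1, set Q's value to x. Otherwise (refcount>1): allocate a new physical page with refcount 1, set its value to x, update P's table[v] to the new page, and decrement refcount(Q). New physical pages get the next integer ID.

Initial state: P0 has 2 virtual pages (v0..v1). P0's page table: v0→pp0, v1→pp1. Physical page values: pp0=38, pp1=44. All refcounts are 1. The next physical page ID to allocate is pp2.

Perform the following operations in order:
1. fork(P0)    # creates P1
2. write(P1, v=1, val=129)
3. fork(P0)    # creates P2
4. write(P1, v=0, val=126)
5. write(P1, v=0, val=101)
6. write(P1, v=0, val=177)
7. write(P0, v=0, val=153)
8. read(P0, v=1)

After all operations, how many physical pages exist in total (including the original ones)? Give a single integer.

Answer: 5

Derivation:
Op 1: fork(P0) -> P1. 2 ppages; refcounts: pp0:2 pp1:2
Op 2: write(P1, v1, 129). refcount(pp1)=2>1 -> COPY to pp2. 3 ppages; refcounts: pp0:2 pp1:1 pp2:1
Op 3: fork(P0) -> P2. 3 ppages; refcounts: pp0:3 pp1:2 pp2:1
Op 4: write(P1, v0, 126). refcount(pp0)=3>1 -> COPY to pp3. 4 ppages; refcounts: pp0:2 pp1:2 pp2:1 pp3:1
Op 5: write(P1, v0, 101). refcount(pp3)=1 -> write in place. 4 ppages; refcounts: pp0:2 pp1:2 pp2:1 pp3:1
Op 6: write(P1, v0, 177). refcount(pp3)=1 -> write in place. 4 ppages; refcounts: pp0:2 pp1:2 pp2:1 pp3:1
Op 7: write(P0, v0, 153). refcount(pp0)=2>1 -> COPY to pp4. 5 ppages; refcounts: pp0:1 pp1:2 pp2:1 pp3:1 pp4:1
Op 8: read(P0, v1) -> 44. No state change.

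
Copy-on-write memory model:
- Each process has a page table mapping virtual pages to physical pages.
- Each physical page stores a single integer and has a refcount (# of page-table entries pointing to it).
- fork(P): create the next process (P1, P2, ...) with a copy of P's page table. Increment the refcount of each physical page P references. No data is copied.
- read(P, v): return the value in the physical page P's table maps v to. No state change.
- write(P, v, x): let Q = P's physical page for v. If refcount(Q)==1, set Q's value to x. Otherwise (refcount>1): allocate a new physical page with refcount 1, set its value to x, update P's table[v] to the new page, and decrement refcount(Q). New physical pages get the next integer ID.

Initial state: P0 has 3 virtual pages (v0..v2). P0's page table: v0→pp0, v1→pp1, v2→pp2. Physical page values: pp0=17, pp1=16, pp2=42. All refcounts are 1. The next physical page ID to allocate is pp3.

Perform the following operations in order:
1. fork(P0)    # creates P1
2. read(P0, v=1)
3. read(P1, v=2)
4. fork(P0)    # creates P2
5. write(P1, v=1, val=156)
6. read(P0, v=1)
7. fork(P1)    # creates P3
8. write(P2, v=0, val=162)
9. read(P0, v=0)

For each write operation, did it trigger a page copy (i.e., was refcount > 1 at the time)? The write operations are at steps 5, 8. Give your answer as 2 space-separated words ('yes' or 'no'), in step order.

Op 1: fork(P0) -> P1. 3 ppages; refcounts: pp0:2 pp1:2 pp2:2
Op 2: read(P0, v1) -> 16. No state change.
Op 3: read(P1, v2) -> 42. No state change.
Op 4: fork(P0) -> P2. 3 ppages; refcounts: pp0:3 pp1:3 pp2:3
Op 5: write(P1, v1, 156). refcount(pp1)=3>1 -> COPY to pp3. 4 ppages; refcounts: pp0:3 pp1:2 pp2:3 pp3:1
Op 6: read(P0, v1) -> 16. No state change.
Op 7: fork(P1) -> P3. 4 ppages; refcounts: pp0:4 pp1:2 pp2:4 pp3:2
Op 8: write(P2, v0, 162). refcount(pp0)=4>1 -> COPY to pp4. 5 ppages; refcounts: pp0:3 pp1:2 pp2:4 pp3:2 pp4:1
Op 9: read(P0, v0) -> 17. No state change.

yes yes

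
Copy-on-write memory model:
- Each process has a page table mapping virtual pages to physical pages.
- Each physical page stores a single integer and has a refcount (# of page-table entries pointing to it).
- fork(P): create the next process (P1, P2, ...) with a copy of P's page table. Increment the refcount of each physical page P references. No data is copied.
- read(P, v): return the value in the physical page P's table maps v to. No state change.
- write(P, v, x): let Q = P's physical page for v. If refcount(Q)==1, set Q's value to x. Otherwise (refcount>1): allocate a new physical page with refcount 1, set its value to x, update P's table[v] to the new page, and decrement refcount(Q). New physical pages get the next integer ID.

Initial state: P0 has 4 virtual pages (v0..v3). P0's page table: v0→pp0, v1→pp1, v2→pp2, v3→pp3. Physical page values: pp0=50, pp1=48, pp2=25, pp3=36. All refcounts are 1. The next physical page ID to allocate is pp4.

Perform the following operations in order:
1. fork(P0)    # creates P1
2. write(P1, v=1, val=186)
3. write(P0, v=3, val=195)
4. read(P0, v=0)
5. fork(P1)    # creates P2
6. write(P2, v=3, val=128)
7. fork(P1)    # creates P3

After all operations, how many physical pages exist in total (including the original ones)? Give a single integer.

Op 1: fork(P0) -> P1. 4 ppages; refcounts: pp0:2 pp1:2 pp2:2 pp3:2
Op 2: write(P1, v1, 186). refcount(pp1)=2>1 -> COPY to pp4. 5 ppages; refcounts: pp0:2 pp1:1 pp2:2 pp3:2 pp4:1
Op 3: write(P0, v3, 195). refcount(pp3)=2>1 -> COPY to pp5. 6 ppages; refcounts: pp0:2 pp1:1 pp2:2 pp3:1 pp4:1 pp5:1
Op 4: read(P0, v0) -> 50. No state change.
Op 5: fork(P1) -> P2. 6 ppages; refcounts: pp0:3 pp1:1 pp2:3 pp3:2 pp4:2 pp5:1
Op 6: write(P2, v3, 128). refcount(pp3)=2>1 -> COPY to pp6. 7 ppages; refcounts: pp0:3 pp1:1 pp2:3 pp3:1 pp4:2 pp5:1 pp6:1
Op 7: fork(P1) -> P3. 7 ppages; refcounts: pp0:4 pp1:1 pp2:4 pp3:2 pp4:3 pp5:1 pp6:1

Answer: 7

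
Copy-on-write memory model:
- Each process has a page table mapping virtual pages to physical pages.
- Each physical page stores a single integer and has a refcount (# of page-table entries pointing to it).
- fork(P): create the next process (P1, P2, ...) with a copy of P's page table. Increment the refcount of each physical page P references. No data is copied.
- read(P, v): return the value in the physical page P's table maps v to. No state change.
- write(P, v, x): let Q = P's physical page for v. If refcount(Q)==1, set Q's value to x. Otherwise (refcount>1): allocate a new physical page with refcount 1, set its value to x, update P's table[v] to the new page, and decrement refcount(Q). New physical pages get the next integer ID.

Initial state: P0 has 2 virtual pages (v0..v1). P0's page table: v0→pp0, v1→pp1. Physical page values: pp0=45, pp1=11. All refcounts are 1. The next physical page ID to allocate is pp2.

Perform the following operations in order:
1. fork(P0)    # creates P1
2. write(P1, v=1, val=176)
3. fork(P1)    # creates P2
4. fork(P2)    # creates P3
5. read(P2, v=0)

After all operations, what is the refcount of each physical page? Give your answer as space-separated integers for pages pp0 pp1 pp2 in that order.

Op 1: fork(P0) -> P1. 2 ppages; refcounts: pp0:2 pp1:2
Op 2: write(P1, v1, 176). refcount(pp1)=2>1 -> COPY to pp2. 3 ppages; refcounts: pp0:2 pp1:1 pp2:1
Op 3: fork(P1) -> P2. 3 ppages; refcounts: pp0:3 pp1:1 pp2:2
Op 4: fork(P2) -> P3. 3 ppages; refcounts: pp0:4 pp1:1 pp2:3
Op 5: read(P2, v0) -> 45. No state change.

Answer: 4 1 3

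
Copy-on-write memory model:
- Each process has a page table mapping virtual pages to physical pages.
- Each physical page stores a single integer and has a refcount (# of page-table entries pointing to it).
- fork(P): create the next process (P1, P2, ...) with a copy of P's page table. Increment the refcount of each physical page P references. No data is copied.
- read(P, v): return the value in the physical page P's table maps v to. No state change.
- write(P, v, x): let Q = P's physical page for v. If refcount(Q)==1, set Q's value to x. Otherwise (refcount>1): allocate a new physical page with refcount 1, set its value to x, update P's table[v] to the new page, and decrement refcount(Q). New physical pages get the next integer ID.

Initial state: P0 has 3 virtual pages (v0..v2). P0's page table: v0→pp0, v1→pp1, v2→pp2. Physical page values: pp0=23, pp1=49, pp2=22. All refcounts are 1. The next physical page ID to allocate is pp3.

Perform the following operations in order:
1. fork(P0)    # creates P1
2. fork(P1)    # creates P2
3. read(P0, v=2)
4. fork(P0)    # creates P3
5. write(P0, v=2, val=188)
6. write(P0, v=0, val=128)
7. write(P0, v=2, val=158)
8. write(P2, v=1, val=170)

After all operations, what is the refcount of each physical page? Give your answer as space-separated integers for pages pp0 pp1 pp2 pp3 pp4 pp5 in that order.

Answer: 3 3 3 1 1 1

Derivation:
Op 1: fork(P0) -> P1. 3 ppages; refcounts: pp0:2 pp1:2 pp2:2
Op 2: fork(P1) -> P2. 3 ppages; refcounts: pp0:3 pp1:3 pp2:3
Op 3: read(P0, v2) -> 22. No state change.
Op 4: fork(P0) -> P3. 3 ppages; refcounts: pp0:4 pp1:4 pp2:4
Op 5: write(P0, v2, 188). refcount(pp2)=4>1 -> COPY to pp3. 4 ppages; refcounts: pp0:4 pp1:4 pp2:3 pp3:1
Op 6: write(P0, v0, 128). refcount(pp0)=4>1 -> COPY to pp4. 5 ppages; refcounts: pp0:3 pp1:4 pp2:3 pp3:1 pp4:1
Op 7: write(P0, v2, 158). refcount(pp3)=1 -> write in place. 5 ppages; refcounts: pp0:3 pp1:4 pp2:3 pp3:1 pp4:1
Op 8: write(P2, v1, 170). refcount(pp1)=4>1 -> COPY to pp5. 6 ppages; refcounts: pp0:3 pp1:3 pp2:3 pp3:1 pp4:1 pp5:1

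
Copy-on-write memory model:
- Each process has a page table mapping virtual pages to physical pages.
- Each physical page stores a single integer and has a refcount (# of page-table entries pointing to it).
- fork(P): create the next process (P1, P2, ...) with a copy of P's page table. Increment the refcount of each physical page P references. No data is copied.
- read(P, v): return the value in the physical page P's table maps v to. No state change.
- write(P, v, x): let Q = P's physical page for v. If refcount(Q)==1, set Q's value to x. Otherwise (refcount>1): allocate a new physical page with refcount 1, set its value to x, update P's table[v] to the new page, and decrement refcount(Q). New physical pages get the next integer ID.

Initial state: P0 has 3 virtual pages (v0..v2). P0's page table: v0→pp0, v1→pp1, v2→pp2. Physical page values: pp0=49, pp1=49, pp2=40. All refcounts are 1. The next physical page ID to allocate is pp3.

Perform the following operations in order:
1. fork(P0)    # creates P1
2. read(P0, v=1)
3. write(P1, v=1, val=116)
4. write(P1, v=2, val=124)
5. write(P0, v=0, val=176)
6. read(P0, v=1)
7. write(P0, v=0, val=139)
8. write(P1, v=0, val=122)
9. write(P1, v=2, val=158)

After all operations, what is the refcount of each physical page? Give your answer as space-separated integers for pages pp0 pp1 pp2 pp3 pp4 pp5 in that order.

Answer: 1 1 1 1 1 1

Derivation:
Op 1: fork(P0) -> P1. 3 ppages; refcounts: pp0:2 pp1:2 pp2:2
Op 2: read(P0, v1) -> 49. No state change.
Op 3: write(P1, v1, 116). refcount(pp1)=2>1 -> COPY to pp3. 4 ppages; refcounts: pp0:2 pp1:1 pp2:2 pp3:1
Op 4: write(P1, v2, 124). refcount(pp2)=2>1 -> COPY to pp4. 5 ppages; refcounts: pp0:2 pp1:1 pp2:1 pp3:1 pp4:1
Op 5: write(P0, v0, 176). refcount(pp0)=2>1 -> COPY to pp5. 6 ppages; refcounts: pp0:1 pp1:1 pp2:1 pp3:1 pp4:1 pp5:1
Op 6: read(P0, v1) -> 49. No state change.
Op 7: write(P0, v0, 139). refcount(pp5)=1 -> write in place. 6 ppages; refcounts: pp0:1 pp1:1 pp2:1 pp3:1 pp4:1 pp5:1
Op 8: write(P1, v0, 122). refcount(pp0)=1 -> write in place. 6 ppages; refcounts: pp0:1 pp1:1 pp2:1 pp3:1 pp4:1 pp5:1
Op 9: write(P1, v2, 158). refcount(pp4)=1 -> write in place. 6 ppages; refcounts: pp0:1 pp1:1 pp2:1 pp3:1 pp4:1 pp5:1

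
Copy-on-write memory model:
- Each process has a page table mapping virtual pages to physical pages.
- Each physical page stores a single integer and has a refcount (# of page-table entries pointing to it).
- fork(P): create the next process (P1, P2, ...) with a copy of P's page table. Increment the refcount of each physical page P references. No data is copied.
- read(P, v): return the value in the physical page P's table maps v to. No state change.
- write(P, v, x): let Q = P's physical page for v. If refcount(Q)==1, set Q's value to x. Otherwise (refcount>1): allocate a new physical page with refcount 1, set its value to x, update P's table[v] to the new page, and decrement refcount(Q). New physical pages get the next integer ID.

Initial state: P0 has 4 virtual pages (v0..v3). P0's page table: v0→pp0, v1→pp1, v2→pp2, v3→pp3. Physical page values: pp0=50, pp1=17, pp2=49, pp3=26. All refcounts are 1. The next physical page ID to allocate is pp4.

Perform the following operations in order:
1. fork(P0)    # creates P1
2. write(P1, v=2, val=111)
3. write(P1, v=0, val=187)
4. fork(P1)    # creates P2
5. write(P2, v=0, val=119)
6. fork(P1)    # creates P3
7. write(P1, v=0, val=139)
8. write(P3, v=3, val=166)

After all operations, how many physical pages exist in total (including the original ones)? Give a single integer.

Op 1: fork(P0) -> P1. 4 ppages; refcounts: pp0:2 pp1:2 pp2:2 pp3:2
Op 2: write(P1, v2, 111). refcount(pp2)=2>1 -> COPY to pp4. 5 ppages; refcounts: pp0:2 pp1:2 pp2:1 pp3:2 pp4:1
Op 3: write(P1, v0, 187). refcount(pp0)=2>1 -> COPY to pp5. 6 ppages; refcounts: pp0:1 pp1:2 pp2:1 pp3:2 pp4:1 pp5:1
Op 4: fork(P1) -> P2. 6 ppages; refcounts: pp0:1 pp1:3 pp2:1 pp3:3 pp4:2 pp5:2
Op 5: write(P2, v0, 119). refcount(pp5)=2>1 -> COPY to pp6. 7 ppages; refcounts: pp0:1 pp1:3 pp2:1 pp3:3 pp4:2 pp5:1 pp6:1
Op 6: fork(P1) -> P3. 7 ppages; refcounts: pp0:1 pp1:4 pp2:1 pp3:4 pp4:3 pp5:2 pp6:1
Op 7: write(P1, v0, 139). refcount(pp5)=2>1 -> COPY to pp7. 8 ppages; refcounts: pp0:1 pp1:4 pp2:1 pp3:4 pp4:3 pp5:1 pp6:1 pp7:1
Op 8: write(P3, v3, 166). refcount(pp3)=4>1 -> COPY to pp8. 9 ppages; refcounts: pp0:1 pp1:4 pp2:1 pp3:3 pp4:3 pp5:1 pp6:1 pp7:1 pp8:1

Answer: 9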